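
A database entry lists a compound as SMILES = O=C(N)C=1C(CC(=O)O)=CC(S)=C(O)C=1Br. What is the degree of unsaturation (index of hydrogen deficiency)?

Degree of unsaturation = (number of rings) + (number of π bonds).
Ring closures in the SMILES: 1.
π bonds: 5 double bonds (each 1 DoU) → 5 DoU from unsaturation.
Total DoU = 1 + 5 = 6.

6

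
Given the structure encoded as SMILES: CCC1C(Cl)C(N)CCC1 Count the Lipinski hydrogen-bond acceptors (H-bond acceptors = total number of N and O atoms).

1

N atoms: 1; O atoms: 0.
Lipinski HBA = 1 + 0 = 1.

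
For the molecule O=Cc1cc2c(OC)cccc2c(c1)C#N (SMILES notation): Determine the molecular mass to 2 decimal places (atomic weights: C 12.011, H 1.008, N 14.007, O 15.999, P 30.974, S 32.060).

First, the molecular formula is C13H9NO2 (counting implicit H from valence).
  C: 13 × 12.011 = 156.143
  H: 9 × 1.008 = 9.072
  N: 1 × 14.007 = 14.007
  O: 2 × 15.999 = 31.998
Sum: 13×12.011 + 9×1.008 + 1×14.007 + 2×15.999 = 211.220 → 211.22 g/mol.

211.22 g/mol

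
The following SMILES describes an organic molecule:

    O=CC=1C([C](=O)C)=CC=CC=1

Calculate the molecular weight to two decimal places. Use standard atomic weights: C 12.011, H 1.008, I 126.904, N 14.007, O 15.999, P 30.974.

148.16 g/mol

First, the molecular formula is C9H8O2 (counting implicit H from valence).
  C: 9 × 12.011 = 108.099
  H: 8 × 1.008 = 8.064
  O: 2 × 15.999 = 31.998
Sum: 9×12.011 + 8×1.008 + 2×15.999 = 148.161 → 148.16 g/mol.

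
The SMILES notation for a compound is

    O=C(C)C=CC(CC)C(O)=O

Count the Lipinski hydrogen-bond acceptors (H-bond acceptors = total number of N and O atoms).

3

N atoms: 0; O atoms: 3.
Lipinski HBA = 0 + 3 = 3.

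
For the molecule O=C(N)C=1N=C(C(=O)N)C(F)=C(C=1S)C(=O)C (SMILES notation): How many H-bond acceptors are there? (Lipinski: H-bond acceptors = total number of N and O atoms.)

N atoms: 3; O atoms: 3.
Lipinski HBA = 3 + 3 = 6.

6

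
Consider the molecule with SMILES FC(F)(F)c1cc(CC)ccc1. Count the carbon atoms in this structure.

9

Count every carbon token in the SMILES (each C, including those in ring-closure positions and inside branches).
Carbon count: 9.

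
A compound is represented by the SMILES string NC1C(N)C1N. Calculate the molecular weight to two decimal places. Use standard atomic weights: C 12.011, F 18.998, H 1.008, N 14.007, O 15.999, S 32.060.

First, the molecular formula is C3H9N3 (counting implicit H from valence).
  C: 3 × 12.011 = 36.033
  H: 9 × 1.008 = 9.072
  N: 3 × 14.007 = 42.021
Sum: 3×12.011 + 9×1.008 + 3×14.007 = 87.126 → 87.13 g/mol.

87.13 g/mol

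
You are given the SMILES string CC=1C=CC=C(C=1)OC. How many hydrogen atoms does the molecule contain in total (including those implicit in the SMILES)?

10

Walk through each heavy atom and fill implicit hydrogens from standard valence (C 4, N 3, O 2, S 2, halogen 1):
  atom 1: C, bond orders sum to 1 (valence 4) → 3 H
  atom 2: C, bond orders sum to 4 (valence 4) → 0 H
  atom 3: C, bond orders sum to 3 (valence 4) → 1 H
  atom 4: C, bond orders sum to 3 (valence 4) → 1 H
  atom 5: C, bond orders sum to 3 (valence 4) → 1 H
  atom 6: C, bond orders sum to 4 (valence 4) → 0 H
  atom 7: C, bond orders sum to 3 (valence 4) → 1 H
  atom 8: O, bond orders sum to 2 (valence 2) → 0 H
  atom 9: C, bond orders sum to 1 (valence 4) → 3 H
Total hydrogens: 10.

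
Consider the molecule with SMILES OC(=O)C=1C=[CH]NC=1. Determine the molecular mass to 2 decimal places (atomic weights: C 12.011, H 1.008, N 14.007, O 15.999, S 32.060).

First, the molecular formula is C5H5NO2 (counting implicit H from valence).
  C: 5 × 12.011 = 60.055
  H: 5 × 1.008 = 5.040
  N: 1 × 14.007 = 14.007
  O: 2 × 15.999 = 31.998
Sum: 5×12.011 + 5×1.008 + 1×14.007 + 2×15.999 = 111.100 → 111.10 g/mol.

111.10 g/mol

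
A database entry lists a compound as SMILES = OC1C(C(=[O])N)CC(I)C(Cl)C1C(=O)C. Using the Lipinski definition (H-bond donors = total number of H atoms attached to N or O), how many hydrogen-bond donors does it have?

Donors: find every N or O and count the H atoms it carries.
  atom 1 (O): bond orders sum to 1 → 1 H
  atom 5 (O): bond orders sum to 2 → 0 H
  atom 6 (N): bond orders sum to 1 → 2 H
  atom 14 (O): bond orders sum to 2 → 0 H
Lipinski HBD = 3.

3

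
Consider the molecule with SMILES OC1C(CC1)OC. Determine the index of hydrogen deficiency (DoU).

1

Degree of unsaturation = (number of rings) + (number of π bonds).
Ring closures in the SMILES: 1.
π bonds: none → 0 DoU from unsaturation.
Total DoU = 1 + 0 = 1.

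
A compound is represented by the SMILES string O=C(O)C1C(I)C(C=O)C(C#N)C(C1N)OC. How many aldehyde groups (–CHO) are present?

1

The aldehyde motif appears at heavy-atom position 8 in the SMILES.
Other groups present: 1 carboxylic acid, 1 ether, 1 nitrile, 1 primary amine.
Aldehyde count: 1.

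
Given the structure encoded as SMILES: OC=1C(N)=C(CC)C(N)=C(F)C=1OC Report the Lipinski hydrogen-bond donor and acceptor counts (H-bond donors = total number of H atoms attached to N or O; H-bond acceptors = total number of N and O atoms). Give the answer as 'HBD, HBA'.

Donors: find every N or O and count the H atoms it carries.
  atom 1 (O): bond orders sum to 1 → 1 H
  atom 4 (N): bond orders sum to 1 → 2 H
  atom 9 (N): bond orders sum to 1 → 2 H
  atom 13 (O): bond orders sum to 2 → 0 H
Lipinski HBD = 5.
Acceptors: N atoms = 2, O atoms = 2 → HBA = 4.

5, 4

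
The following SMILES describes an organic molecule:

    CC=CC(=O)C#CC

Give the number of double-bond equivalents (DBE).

4

Degree of unsaturation = (number of rings) + (number of π bonds).
Ring closures in the SMILES: 0.
π bonds: 2 double bonds (each 1 DoU), 1 triple bond (each 2 DoU) → 4 DoU from unsaturation.
Total DoU = 0 + 4 = 4.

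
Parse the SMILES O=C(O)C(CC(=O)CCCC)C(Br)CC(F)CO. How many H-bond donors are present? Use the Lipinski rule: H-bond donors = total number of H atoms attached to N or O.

Donors: find every N or O and count the H atoms it carries.
  atom 1 (O): bond orders sum to 2 → 0 H
  atom 3 (O): bond orders sum to 1 → 1 H
  atom 7 (O): bond orders sum to 2 → 0 H
  atom 18 (O): bond orders sum to 1 → 1 H
Lipinski HBD = 2.

2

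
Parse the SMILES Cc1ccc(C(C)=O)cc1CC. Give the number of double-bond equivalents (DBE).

Molecular formula: C11H14O.
DoU = (2C + 2 + N − H − X) / 2, where X is the halogen count and O/S are ignored.
    = (2·11 + 2 + 0 − 14 − 0) / 2 = 10 / 2 = 5.

5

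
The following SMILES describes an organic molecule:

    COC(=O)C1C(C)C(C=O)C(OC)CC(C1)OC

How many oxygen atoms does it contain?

Scan the SMILES for O atoms (remember two-letter symbols like Cl and Br are single atoms).
Oxygen count: 5.

5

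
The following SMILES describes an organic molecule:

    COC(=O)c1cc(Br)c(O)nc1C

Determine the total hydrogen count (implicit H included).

Walk through each heavy atom and fill implicit hydrogens from standard valence (C 4, N 3, O 2, S 2, halogen 1); for lowercase aromatic atoms, an aromatic c carries 1 H when it has two neighbours and 0 H with three, and aromatic n carries 0 H:
  atom 1: C, bond orders sum to 1 (valence 4) → 3 H
  atom 2: O, bond orders sum to 2 (valence 2) → 0 H
  atom 3: C, bond orders sum to 4 (valence 4) → 0 H
  atom 4: O, bond orders sum to 2 (valence 2) → 0 H
  atom 5: aromatic c, 3 neighbours → 0 H
  atom 6: aromatic c, 2 neighbours → 1 H
  atom 7: aromatic c, 3 neighbours → 0 H
  atom 8: Br (halogen, monovalent) → 0 H
  atom 9: aromatic c, 3 neighbours → 0 H
  atom 10: O, bond orders sum to 1 (valence 2) → 1 H
  atom 11: aromatic n, 2 neighbours → 0 H
  atom 12: aromatic c, 3 neighbours → 0 H
  atom 13: C, bond orders sum to 1 (valence 4) → 3 H
Total hydrogens: 8.

8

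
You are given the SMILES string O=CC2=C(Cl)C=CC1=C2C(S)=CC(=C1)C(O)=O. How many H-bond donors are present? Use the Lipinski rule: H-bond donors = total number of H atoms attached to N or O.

1

Donors: find every N or O and count the H atoms it carries.
  atom 1 (O): bond orders sum to 2 → 0 H
  atom 16 (O): bond orders sum to 1 → 1 H
  atom 17 (O): bond orders sum to 2 → 0 H
Lipinski HBD = 1.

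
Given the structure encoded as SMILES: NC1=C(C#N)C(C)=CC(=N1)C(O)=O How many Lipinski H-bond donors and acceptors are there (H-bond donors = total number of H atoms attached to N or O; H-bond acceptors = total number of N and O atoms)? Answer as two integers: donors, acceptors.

Donors: find every N or O and count the H atoms it carries.
  atom 1 (N): bond orders sum to 1 → 2 H
  atom 5 (N): bond orders sum to 3 → 0 H
  atom 10 (N): bond orders sum to 3 → 0 H
  atom 12 (O): bond orders sum to 1 → 1 H
  atom 13 (O): bond orders sum to 2 → 0 H
Lipinski HBD = 3.
Acceptors: N atoms = 3, O atoms = 2 → HBA = 5.

3, 5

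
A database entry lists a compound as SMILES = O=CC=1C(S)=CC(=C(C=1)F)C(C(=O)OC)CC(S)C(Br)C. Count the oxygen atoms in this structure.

Scan the SMILES for O atoms (remember two-letter symbols like Cl and Br are single atoms).
Oxygen count: 3.

3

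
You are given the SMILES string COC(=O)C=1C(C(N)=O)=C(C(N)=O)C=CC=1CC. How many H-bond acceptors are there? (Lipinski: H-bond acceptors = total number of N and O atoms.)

6

N atoms: 2; O atoms: 4.
Lipinski HBA = 2 + 4 = 6.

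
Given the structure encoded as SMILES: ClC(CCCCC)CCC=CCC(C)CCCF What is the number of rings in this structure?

0

In SMILES, each pair of matching ring-closure digits denotes one ring-closing bond; the number of such bonds equals the number of independent rings.
Ring-closure bonds here: 0.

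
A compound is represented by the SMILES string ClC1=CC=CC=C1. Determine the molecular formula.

Walk through each heavy atom and fill implicit hydrogens from standard valence (C 4, N 3, O 2, S 2, halogen 1):
  atom 1: Cl (halogen, monovalent) → 0 H
  atom 2: C, bond orders sum to 4 (valence 4) → 0 H
  atom 3: C, bond orders sum to 3 (valence 4) → 1 H
  atom 4: C, bond orders sum to 3 (valence 4) → 1 H
  atom 5: C, bond orders sum to 3 (valence 4) → 1 H
  atom 6: C, bond orders sum to 3 (valence 4) → 1 H
  atom 7: C, bond orders sum to 3 (valence 4) → 1 H
Totals → C:6, H:5, Cl:1.

C6H5Cl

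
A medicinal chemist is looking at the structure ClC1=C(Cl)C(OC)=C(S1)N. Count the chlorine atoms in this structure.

2

Scan the SMILES for Cl atoms (remember two-letter symbols like Cl and Br are single atoms).
Chlorine count: 2.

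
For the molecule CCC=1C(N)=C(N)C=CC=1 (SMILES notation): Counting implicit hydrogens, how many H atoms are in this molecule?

Walk through each heavy atom and fill implicit hydrogens from standard valence (C 4, N 3, O 2, S 2, halogen 1):
  atom 1: C, bond orders sum to 1 (valence 4) → 3 H
  atom 2: C, bond orders sum to 2 (valence 4) → 2 H
  atom 3: C, bond orders sum to 4 (valence 4) → 0 H
  atom 4: C, bond orders sum to 4 (valence 4) → 0 H
  atom 5: N, bond orders sum to 1 (valence 3) → 2 H
  atom 6: C, bond orders sum to 4 (valence 4) → 0 H
  atom 7: N, bond orders sum to 1 (valence 3) → 2 H
  atom 8: C, bond orders sum to 3 (valence 4) → 1 H
  atom 9: C, bond orders sum to 3 (valence 4) → 1 H
  atom 10: C, bond orders sum to 3 (valence 4) → 1 H
Total hydrogens: 12.

12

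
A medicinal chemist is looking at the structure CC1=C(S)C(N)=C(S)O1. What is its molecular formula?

Walk through each heavy atom and fill implicit hydrogens from standard valence (C 4, N 3, O 2, S 2, halogen 1):
  atom 1: C, bond orders sum to 1 (valence 4) → 3 H
  atom 2: C, bond orders sum to 4 (valence 4) → 0 H
  atom 3: C, bond orders sum to 4 (valence 4) → 0 H
  atom 4: S, bond orders sum to 1 (valence 2) → 1 H
  atom 5: C, bond orders sum to 4 (valence 4) → 0 H
  atom 6: N, bond orders sum to 1 (valence 3) → 2 H
  atom 7: C, bond orders sum to 4 (valence 4) → 0 H
  atom 8: S, bond orders sum to 1 (valence 2) → 1 H
  atom 9: O, bond orders sum to 2 (valence 2) → 0 H
Totals → C:5, H:7, N:1, O:1, S:2.
In Hill order: C5H7NOS2.

C5H7NOS2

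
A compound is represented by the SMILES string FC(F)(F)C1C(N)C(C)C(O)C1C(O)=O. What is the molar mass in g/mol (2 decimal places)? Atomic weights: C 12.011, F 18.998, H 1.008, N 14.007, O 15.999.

First, the molecular formula is C8H12F3NO3 (counting implicit H from valence).
  C: 8 × 12.011 = 96.088
  F: 3 × 18.998 = 56.994
  H: 12 × 1.008 = 12.096
  N: 1 × 14.007 = 14.007
  O: 3 × 15.999 = 47.997
Sum: 8×12.011 + 3×18.998 + 12×1.008 + 1×14.007 + 3×15.999 = 227.182 → 227.18 g/mol.

227.18 g/mol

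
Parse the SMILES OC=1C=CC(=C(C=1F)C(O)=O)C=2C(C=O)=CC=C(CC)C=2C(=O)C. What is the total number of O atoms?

5

Scan the SMILES for O atoms (remember two-letter symbols like Cl and Br are single atoms).
Oxygen count: 5.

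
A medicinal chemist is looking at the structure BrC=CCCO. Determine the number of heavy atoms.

6

Every atom symbol written in the SMILES (organic subset) is one heavy atom; implicit H are not written.
Heavy atoms by element → Br:1, C:4, O:1.
Total: 6.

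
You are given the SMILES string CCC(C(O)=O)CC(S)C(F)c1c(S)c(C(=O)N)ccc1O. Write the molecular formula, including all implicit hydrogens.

Walk through each heavy atom and fill implicit hydrogens from standard valence (C 4, N 3, O 2, S 2, halogen 1); for lowercase aromatic atoms, an aromatic c carries 1 H when it has two neighbours and 0 H with three, and aromatic n carries 0 H:
  atom 1: C, bond orders sum to 1 (valence 4) → 3 H
  atom 2: C, bond orders sum to 2 (valence 4) → 2 H
  atom 3: C, bond orders sum to 3 (valence 4) → 1 H
  atom 4: C, bond orders sum to 4 (valence 4) → 0 H
  atom 5: O, bond orders sum to 1 (valence 2) → 1 H
  atom 6: O, bond orders sum to 2 (valence 2) → 0 H
  atom 7: C, bond orders sum to 2 (valence 4) → 2 H
  atom 8: C, bond orders sum to 3 (valence 4) → 1 H
  atom 9: S, bond orders sum to 1 (valence 2) → 1 H
  atom 10: C, bond orders sum to 3 (valence 4) → 1 H
  atom 11: F (halogen, monovalent) → 0 H
  atom 12: aromatic c, 3 neighbours → 0 H
  atom 13: aromatic c, 3 neighbours → 0 H
  atom 14: S, bond orders sum to 1 (valence 2) → 1 H
  atom 15: aromatic c, 3 neighbours → 0 H
  atom 16: C, bond orders sum to 4 (valence 4) → 0 H
  atom 17: O, bond orders sum to 2 (valence 2) → 0 H
  atom 18: N, bond orders sum to 1 (valence 3) → 2 H
  atom 19: aromatic c, 2 neighbours → 1 H
  atom 20: aromatic c, 2 neighbours → 1 H
  atom 21: aromatic c, 3 neighbours → 0 H
  atom 22: O, bond orders sum to 1 (valence 2) → 1 H
Totals → C:14, H:18, F:1, N:1, O:4, S:2.
In Hill order: C14H18FNO4S2.

C14H18FNO4S2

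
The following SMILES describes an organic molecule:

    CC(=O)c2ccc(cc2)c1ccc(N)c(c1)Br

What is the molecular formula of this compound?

C14H12BrNO

Walk through each heavy atom and fill implicit hydrogens from standard valence (C 4, N 3, O 2, S 2, halogen 1); for lowercase aromatic atoms, an aromatic c carries 1 H when it has two neighbours and 0 H with three, and aromatic n carries 0 H:
  atom 1: C, bond orders sum to 1 (valence 4) → 3 H
  atom 2: C, bond orders sum to 4 (valence 4) → 0 H
  atom 3: O, bond orders sum to 2 (valence 2) → 0 H
  atom 4: aromatic c, 3 neighbours → 0 H
  atom 5: aromatic c, 2 neighbours → 1 H
  atom 6: aromatic c, 2 neighbours → 1 H
  atom 7: aromatic c, 3 neighbours → 0 H
  atom 8: aromatic c, 2 neighbours → 1 H
  atom 9: aromatic c, 2 neighbours → 1 H
  atom 10: aromatic c, 3 neighbours → 0 H
  atom 11: aromatic c, 2 neighbours → 1 H
  atom 12: aromatic c, 2 neighbours → 1 H
  atom 13: aromatic c, 3 neighbours → 0 H
  atom 14: N, bond orders sum to 1 (valence 3) → 2 H
  atom 15: aromatic c, 3 neighbours → 0 H
  atom 16: aromatic c, 2 neighbours → 1 H
  atom 17: Br (halogen, monovalent) → 0 H
Totals → C:14, H:12, Br:1, N:1, O:1.
In Hill order: C14H12BrNO.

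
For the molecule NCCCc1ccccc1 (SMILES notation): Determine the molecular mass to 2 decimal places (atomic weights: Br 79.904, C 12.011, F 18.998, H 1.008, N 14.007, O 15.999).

First, the molecular formula is C9H13N (counting implicit H from valence).
  C: 9 × 12.011 = 108.099
  H: 13 × 1.008 = 13.104
  N: 1 × 14.007 = 14.007
Sum: 9×12.011 + 13×1.008 + 1×14.007 = 135.210 → 135.21 g/mol.

135.21 g/mol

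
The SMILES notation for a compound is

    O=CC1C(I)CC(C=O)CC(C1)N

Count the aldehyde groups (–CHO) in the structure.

2

The aldehyde motif appears at heavy-atom positions 2, 8 in the SMILES.
Other groups present: 1 primary amine.
Aldehyde count: 2.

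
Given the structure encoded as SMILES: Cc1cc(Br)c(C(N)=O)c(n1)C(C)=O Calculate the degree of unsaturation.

6

Molecular formula: C9H9BrN2O2.
DoU = (2C + 2 + N − H − X) / 2, where X is the halogen count and O/S are ignored.
    = (2·9 + 2 + 2 − 9 − 1) / 2 = 12 / 2 = 6.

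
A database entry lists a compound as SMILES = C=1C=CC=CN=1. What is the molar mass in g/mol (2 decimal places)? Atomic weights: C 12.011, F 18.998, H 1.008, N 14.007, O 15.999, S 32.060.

First, the molecular formula is C5H5N (counting implicit H from valence).
  C: 5 × 12.011 = 60.055
  H: 5 × 1.008 = 5.040
  N: 1 × 14.007 = 14.007
Sum: 5×12.011 + 5×1.008 + 1×14.007 = 79.102 → 79.10 g/mol.

79.10 g/mol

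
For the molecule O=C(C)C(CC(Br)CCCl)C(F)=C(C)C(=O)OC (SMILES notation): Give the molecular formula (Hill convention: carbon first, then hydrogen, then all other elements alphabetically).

Walk through each heavy atom and fill implicit hydrogens from standard valence (C 4, N 3, O 2, S 2, halogen 1):
  atom 1: O, bond orders sum to 2 (valence 2) → 0 H
  atom 2: C, bond orders sum to 4 (valence 4) → 0 H
  atom 3: C, bond orders sum to 1 (valence 4) → 3 H
  atom 4: C, bond orders sum to 3 (valence 4) → 1 H
  atom 5: C, bond orders sum to 2 (valence 4) → 2 H
  atom 6: C, bond orders sum to 3 (valence 4) → 1 H
  atom 7: Br (halogen, monovalent) → 0 H
  atom 8: C, bond orders sum to 2 (valence 4) → 2 H
  atom 9: C, bond orders sum to 2 (valence 4) → 2 H
  atom 10: Cl (halogen, monovalent) → 0 H
  atom 11: C, bond orders sum to 4 (valence 4) → 0 H
  atom 12: F (halogen, monovalent) → 0 H
  atom 13: C, bond orders sum to 4 (valence 4) → 0 H
  atom 14: C, bond orders sum to 1 (valence 4) → 3 H
  atom 15: C, bond orders sum to 4 (valence 4) → 0 H
  atom 16: O, bond orders sum to 2 (valence 2) → 0 H
  atom 17: O, bond orders sum to 2 (valence 2) → 0 H
  atom 18: C, bond orders sum to 1 (valence 4) → 3 H
Totals → C:12, H:17, Br:1, Cl:1, F:1, O:3.

C12H17BrClFO3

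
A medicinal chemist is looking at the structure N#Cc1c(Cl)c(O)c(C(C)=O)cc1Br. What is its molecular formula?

Walk through each heavy atom and fill implicit hydrogens from standard valence (C 4, N 3, O 2, S 2, halogen 1); for lowercase aromatic atoms, an aromatic c carries 1 H when it has two neighbours and 0 H with three, and aromatic n carries 0 H:
  atom 1: N, bond orders sum to 3 (valence 3) → 0 H
  atom 2: C, bond orders sum to 4 (valence 4) → 0 H
  atom 3: aromatic c, 3 neighbours → 0 H
  atom 4: aromatic c, 3 neighbours → 0 H
  atom 5: Cl (halogen, monovalent) → 0 H
  atom 6: aromatic c, 3 neighbours → 0 H
  atom 7: O, bond orders sum to 1 (valence 2) → 1 H
  atom 8: aromatic c, 3 neighbours → 0 H
  atom 9: C, bond orders sum to 4 (valence 4) → 0 H
  atom 10: C, bond orders sum to 1 (valence 4) → 3 H
  atom 11: O, bond orders sum to 2 (valence 2) → 0 H
  atom 12: aromatic c, 2 neighbours → 1 H
  atom 13: aromatic c, 3 neighbours → 0 H
  atom 14: Br (halogen, monovalent) → 0 H
Totals → C:9, H:5, Br:1, Cl:1, N:1, O:2.

C9H5BrClNO2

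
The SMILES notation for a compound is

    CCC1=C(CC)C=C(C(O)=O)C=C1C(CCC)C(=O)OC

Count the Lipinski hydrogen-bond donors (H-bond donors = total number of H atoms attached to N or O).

1

Donors: find every N or O and count the H atoms it carries.
  atom 10 (O): bond orders sum to 1 → 1 H
  atom 11 (O): bond orders sum to 2 → 0 H
  atom 19 (O): bond orders sum to 2 → 0 H
  atom 20 (O): bond orders sum to 2 → 0 H
Lipinski HBD = 1.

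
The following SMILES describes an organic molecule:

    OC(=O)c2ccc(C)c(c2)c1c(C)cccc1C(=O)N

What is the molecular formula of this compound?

C16H15NO3

Walk through each heavy atom and fill implicit hydrogens from standard valence (C 4, N 3, O 2, S 2, halogen 1); for lowercase aromatic atoms, an aromatic c carries 1 H when it has two neighbours and 0 H with three, and aromatic n carries 0 H:
  atom 1: O, bond orders sum to 1 (valence 2) → 1 H
  atom 2: C, bond orders sum to 4 (valence 4) → 0 H
  atom 3: O, bond orders sum to 2 (valence 2) → 0 H
  atom 4: aromatic c, 3 neighbours → 0 H
  atom 5: aromatic c, 2 neighbours → 1 H
  atom 6: aromatic c, 2 neighbours → 1 H
  atom 7: aromatic c, 3 neighbours → 0 H
  atom 8: C, bond orders sum to 1 (valence 4) → 3 H
  atom 9: aromatic c, 3 neighbours → 0 H
  atom 10: aromatic c, 2 neighbours → 1 H
  atom 11: aromatic c, 3 neighbours → 0 H
  atom 12: aromatic c, 3 neighbours → 0 H
  atom 13: C, bond orders sum to 1 (valence 4) → 3 H
  atom 14: aromatic c, 2 neighbours → 1 H
  atom 15: aromatic c, 2 neighbours → 1 H
  atom 16: aromatic c, 2 neighbours → 1 H
  atom 17: aromatic c, 3 neighbours → 0 H
  atom 18: C, bond orders sum to 4 (valence 4) → 0 H
  atom 19: O, bond orders sum to 2 (valence 2) → 0 H
  atom 20: N, bond orders sum to 1 (valence 3) → 2 H
Totals → C:16, H:15, N:1, O:3.
In Hill order: C16H15NO3.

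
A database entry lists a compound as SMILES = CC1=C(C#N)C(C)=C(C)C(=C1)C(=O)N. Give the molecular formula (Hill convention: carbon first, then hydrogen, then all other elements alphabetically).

Walk through each heavy atom and fill implicit hydrogens from standard valence (C 4, N 3, O 2, S 2, halogen 1):
  atom 1: C, bond orders sum to 1 (valence 4) → 3 H
  atom 2: C, bond orders sum to 4 (valence 4) → 0 H
  atom 3: C, bond orders sum to 4 (valence 4) → 0 H
  atom 4: C, bond orders sum to 4 (valence 4) → 0 H
  atom 5: N, bond orders sum to 3 (valence 3) → 0 H
  atom 6: C, bond orders sum to 4 (valence 4) → 0 H
  atom 7: C, bond orders sum to 1 (valence 4) → 3 H
  atom 8: C, bond orders sum to 4 (valence 4) → 0 H
  atom 9: C, bond orders sum to 1 (valence 4) → 3 H
  atom 10: C, bond orders sum to 4 (valence 4) → 0 H
  atom 11: C, bond orders sum to 3 (valence 4) → 1 H
  atom 12: C, bond orders sum to 4 (valence 4) → 0 H
  atom 13: O, bond orders sum to 2 (valence 2) → 0 H
  atom 14: N, bond orders sum to 1 (valence 3) → 2 H
Totals → C:11, H:12, N:2, O:1.

C11H12N2O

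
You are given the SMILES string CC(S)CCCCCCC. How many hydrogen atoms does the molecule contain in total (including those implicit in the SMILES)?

20

Walk through each heavy atom and fill implicit hydrogens from standard valence (C 4, N 3, O 2, S 2, halogen 1):
  atom 1: C, bond orders sum to 1 (valence 4) → 3 H
  atom 2: C, bond orders sum to 3 (valence 4) → 1 H
  atom 3: S, bond orders sum to 1 (valence 2) → 1 H
  atom 4: C, bond orders sum to 2 (valence 4) → 2 H
  atom 5: C, bond orders sum to 2 (valence 4) → 2 H
  atom 6: C, bond orders sum to 2 (valence 4) → 2 H
  atom 7: C, bond orders sum to 2 (valence 4) → 2 H
  atom 8: C, bond orders sum to 2 (valence 4) → 2 H
  atom 9: C, bond orders sum to 2 (valence 4) → 2 H
  atom 10: C, bond orders sum to 1 (valence 4) → 3 H
Total hydrogens: 20.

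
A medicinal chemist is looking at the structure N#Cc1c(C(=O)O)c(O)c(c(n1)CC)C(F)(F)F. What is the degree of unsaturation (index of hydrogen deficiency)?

Molecular formula: C10H7F3N2O3.
DoU = (2C + 2 + N − H − X) / 2, where X is the halogen count and O/S are ignored.
    = (2·10 + 2 + 2 − 7 − 3) / 2 = 14 / 2 = 7.

7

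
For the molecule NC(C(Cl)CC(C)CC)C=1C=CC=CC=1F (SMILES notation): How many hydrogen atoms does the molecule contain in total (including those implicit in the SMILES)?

Walk through each heavy atom and fill implicit hydrogens from standard valence (C 4, N 3, O 2, S 2, halogen 1):
  atom 1: N, bond orders sum to 1 (valence 3) → 2 H
  atom 2: C, bond orders sum to 3 (valence 4) → 1 H
  atom 3: C, bond orders sum to 3 (valence 4) → 1 H
  atom 4: Cl (halogen, monovalent) → 0 H
  atom 5: C, bond orders sum to 2 (valence 4) → 2 H
  atom 6: C, bond orders sum to 3 (valence 4) → 1 H
  atom 7: C, bond orders sum to 1 (valence 4) → 3 H
  atom 8: C, bond orders sum to 2 (valence 4) → 2 H
  atom 9: C, bond orders sum to 1 (valence 4) → 3 H
  atom 10: C, bond orders sum to 4 (valence 4) → 0 H
  atom 11: C, bond orders sum to 3 (valence 4) → 1 H
  atom 12: C, bond orders sum to 3 (valence 4) → 1 H
  atom 13: C, bond orders sum to 3 (valence 4) → 1 H
  atom 14: C, bond orders sum to 3 (valence 4) → 1 H
  atom 15: C, bond orders sum to 4 (valence 4) → 0 H
  atom 16: F (halogen, monovalent) → 0 H
Total hydrogens: 19.

19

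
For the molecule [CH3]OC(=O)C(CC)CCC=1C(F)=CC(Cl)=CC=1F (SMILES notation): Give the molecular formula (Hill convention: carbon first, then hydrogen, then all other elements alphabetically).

C13H15ClF2O2

Walk through each heavy atom and fill implicit hydrogens from standard valence (C 4, N 3, O 2, S 2, halogen 1):
  atom 1: C with explicit H count 3
  atom 2: O, bond orders sum to 2 (valence 2) → 0 H
  atom 3: C, bond orders sum to 4 (valence 4) → 0 H
  atom 4: O, bond orders sum to 2 (valence 2) → 0 H
  atom 5: C, bond orders sum to 3 (valence 4) → 1 H
  atom 6: C, bond orders sum to 2 (valence 4) → 2 H
  atom 7: C, bond orders sum to 1 (valence 4) → 3 H
  atom 8: C, bond orders sum to 2 (valence 4) → 2 H
  atom 9: C, bond orders sum to 2 (valence 4) → 2 H
  atom 10: C, bond orders sum to 4 (valence 4) → 0 H
  atom 11: C, bond orders sum to 4 (valence 4) → 0 H
  atom 12: F (halogen, monovalent) → 0 H
  atom 13: C, bond orders sum to 3 (valence 4) → 1 H
  atom 14: C, bond orders sum to 4 (valence 4) → 0 H
  atom 15: Cl (halogen, monovalent) → 0 H
  atom 16: C, bond orders sum to 3 (valence 4) → 1 H
  atom 17: C, bond orders sum to 4 (valence 4) → 0 H
  atom 18: F (halogen, monovalent) → 0 H
Totals → C:13, H:15, Cl:1, F:2, O:2.
In Hill order: C13H15ClF2O2.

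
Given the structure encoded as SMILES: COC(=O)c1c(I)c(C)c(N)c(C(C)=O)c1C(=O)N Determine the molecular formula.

C12H13IN2O4

Walk through each heavy atom and fill implicit hydrogens from standard valence (C 4, N 3, O 2, S 2, halogen 1); for lowercase aromatic atoms, an aromatic c carries 1 H when it has two neighbours and 0 H with three, and aromatic n carries 0 H:
  atom 1: C, bond orders sum to 1 (valence 4) → 3 H
  atom 2: O, bond orders sum to 2 (valence 2) → 0 H
  atom 3: C, bond orders sum to 4 (valence 4) → 0 H
  atom 4: O, bond orders sum to 2 (valence 2) → 0 H
  atom 5: aromatic c, 3 neighbours → 0 H
  atom 6: aromatic c, 3 neighbours → 0 H
  atom 7: I (halogen, monovalent) → 0 H
  atom 8: aromatic c, 3 neighbours → 0 H
  atom 9: C, bond orders sum to 1 (valence 4) → 3 H
  atom 10: aromatic c, 3 neighbours → 0 H
  atom 11: N, bond orders sum to 1 (valence 3) → 2 H
  atom 12: aromatic c, 3 neighbours → 0 H
  atom 13: C, bond orders sum to 4 (valence 4) → 0 H
  atom 14: C, bond orders sum to 1 (valence 4) → 3 H
  atom 15: O, bond orders sum to 2 (valence 2) → 0 H
  atom 16: aromatic c, 3 neighbours → 0 H
  atom 17: C, bond orders sum to 4 (valence 4) → 0 H
  atom 18: O, bond orders sum to 2 (valence 2) → 0 H
  atom 19: N, bond orders sum to 1 (valence 3) → 2 H
Totals → C:12, H:13, I:1, N:2, O:4.
In Hill order: C12H13IN2O4.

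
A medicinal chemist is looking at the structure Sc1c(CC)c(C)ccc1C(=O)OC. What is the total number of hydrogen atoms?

Walk through each heavy atom and fill implicit hydrogens from standard valence (C 4, N 3, O 2, S 2, halogen 1); for lowercase aromatic atoms, an aromatic c carries 1 H when it has two neighbours and 0 H with three, and aromatic n carries 0 H:
  atom 1: S, bond orders sum to 1 (valence 2) → 1 H
  atom 2: aromatic c, 3 neighbours → 0 H
  atom 3: aromatic c, 3 neighbours → 0 H
  atom 4: C, bond orders sum to 2 (valence 4) → 2 H
  atom 5: C, bond orders sum to 1 (valence 4) → 3 H
  atom 6: aromatic c, 3 neighbours → 0 H
  atom 7: C, bond orders sum to 1 (valence 4) → 3 H
  atom 8: aromatic c, 2 neighbours → 1 H
  atom 9: aromatic c, 2 neighbours → 1 H
  atom 10: aromatic c, 3 neighbours → 0 H
  atom 11: C, bond orders sum to 4 (valence 4) → 0 H
  atom 12: O, bond orders sum to 2 (valence 2) → 0 H
  atom 13: O, bond orders sum to 2 (valence 2) → 0 H
  atom 14: C, bond orders sum to 1 (valence 4) → 3 H
Total hydrogens: 14.

14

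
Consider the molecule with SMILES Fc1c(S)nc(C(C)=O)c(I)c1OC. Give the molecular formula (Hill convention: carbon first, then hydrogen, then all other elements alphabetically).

Walk through each heavy atom and fill implicit hydrogens from standard valence (C 4, N 3, O 2, S 2, halogen 1); for lowercase aromatic atoms, an aromatic c carries 1 H when it has two neighbours and 0 H with three, and aromatic n carries 0 H:
  atom 1: F (halogen, monovalent) → 0 H
  atom 2: aromatic c, 3 neighbours → 0 H
  atom 3: aromatic c, 3 neighbours → 0 H
  atom 4: S, bond orders sum to 1 (valence 2) → 1 H
  atom 5: aromatic n, 2 neighbours → 0 H
  atom 6: aromatic c, 3 neighbours → 0 H
  atom 7: C, bond orders sum to 4 (valence 4) → 0 H
  atom 8: C, bond orders sum to 1 (valence 4) → 3 H
  atom 9: O, bond orders sum to 2 (valence 2) → 0 H
  atom 10: aromatic c, 3 neighbours → 0 H
  atom 11: I (halogen, monovalent) → 0 H
  atom 12: aromatic c, 3 neighbours → 0 H
  atom 13: O, bond orders sum to 2 (valence 2) → 0 H
  atom 14: C, bond orders sum to 1 (valence 4) → 3 H
Totals → C:8, H:7, F:1, I:1, N:1, O:2, S:1.

C8H7FINO2S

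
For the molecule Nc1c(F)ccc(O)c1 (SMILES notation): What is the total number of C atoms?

6

Count every carbon token in the SMILES (each C, including those in ring-closure positions and inside branches).
Carbon count: 6.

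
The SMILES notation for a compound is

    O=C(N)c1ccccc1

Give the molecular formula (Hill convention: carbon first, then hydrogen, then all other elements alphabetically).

C7H7NO

Walk through each heavy atom and fill implicit hydrogens from standard valence (C 4, N 3, O 2, S 2, halogen 1); for lowercase aromatic atoms, an aromatic c carries 1 H when it has two neighbours and 0 H with three, and aromatic n carries 0 H:
  atom 1: O, bond orders sum to 2 (valence 2) → 0 H
  atom 2: C, bond orders sum to 4 (valence 4) → 0 H
  atom 3: N, bond orders sum to 1 (valence 3) → 2 H
  atom 4: aromatic c, 3 neighbours → 0 H
  atom 5: aromatic c, 2 neighbours → 1 H
  atom 6: aromatic c, 2 neighbours → 1 H
  atom 7: aromatic c, 2 neighbours → 1 H
  atom 8: aromatic c, 2 neighbours → 1 H
  atom 9: aromatic c, 2 neighbours → 1 H
Totals → C:7, H:7, N:1, O:1.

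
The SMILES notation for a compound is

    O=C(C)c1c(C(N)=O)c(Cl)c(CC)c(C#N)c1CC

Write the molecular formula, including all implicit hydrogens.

C14H15ClN2O2

Walk through each heavy atom and fill implicit hydrogens from standard valence (C 4, N 3, O 2, S 2, halogen 1); for lowercase aromatic atoms, an aromatic c carries 1 H when it has two neighbours and 0 H with three, and aromatic n carries 0 H:
  atom 1: O, bond orders sum to 2 (valence 2) → 0 H
  atom 2: C, bond orders sum to 4 (valence 4) → 0 H
  atom 3: C, bond orders sum to 1 (valence 4) → 3 H
  atom 4: aromatic c, 3 neighbours → 0 H
  atom 5: aromatic c, 3 neighbours → 0 H
  atom 6: C, bond orders sum to 4 (valence 4) → 0 H
  atom 7: N, bond orders sum to 1 (valence 3) → 2 H
  atom 8: O, bond orders sum to 2 (valence 2) → 0 H
  atom 9: aromatic c, 3 neighbours → 0 H
  atom 10: Cl (halogen, monovalent) → 0 H
  atom 11: aromatic c, 3 neighbours → 0 H
  atom 12: C, bond orders sum to 2 (valence 4) → 2 H
  atom 13: C, bond orders sum to 1 (valence 4) → 3 H
  atom 14: aromatic c, 3 neighbours → 0 H
  atom 15: C, bond orders sum to 4 (valence 4) → 0 H
  atom 16: N, bond orders sum to 3 (valence 3) → 0 H
  atom 17: aromatic c, 3 neighbours → 0 H
  atom 18: C, bond orders sum to 2 (valence 4) → 2 H
  atom 19: C, bond orders sum to 1 (valence 4) → 3 H
Totals → C:14, H:15, Cl:1, N:2, O:2.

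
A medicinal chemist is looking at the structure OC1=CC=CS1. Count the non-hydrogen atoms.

Every atom symbol written in the SMILES (organic subset) is one heavy atom; implicit H are not written.
Heavy atoms by element → C:4, O:1, S:1.
Total: 6.

6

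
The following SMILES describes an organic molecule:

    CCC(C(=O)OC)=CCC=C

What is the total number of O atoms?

Scan the SMILES for O atoms (remember two-letter symbols like Cl and Br are single atoms).
Oxygen count: 2.

2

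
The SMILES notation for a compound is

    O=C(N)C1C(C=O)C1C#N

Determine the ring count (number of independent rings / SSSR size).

1

In SMILES, each pair of matching ring-closure digits denotes one ring-closing bond; the number of such bonds equals the number of independent rings.
Ring-closure bonds here: 1.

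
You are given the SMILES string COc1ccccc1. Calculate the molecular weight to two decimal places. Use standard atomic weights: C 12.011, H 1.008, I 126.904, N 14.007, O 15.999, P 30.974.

108.14 g/mol

First, the molecular formula is C7H8O (counting implicit H from valence).
  C: 7 × 12.011 = 84.077
  H: 8 × 1.008 = 8.064
  O: 1 × 15.999 = 15.999
Sum: 7×12.011 + 8×1.008 + 1×15.999 = 108.140 → 108.14 g/mol.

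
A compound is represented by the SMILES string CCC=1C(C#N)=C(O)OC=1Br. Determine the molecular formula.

Walk through each heavy atom and fill implicit hydrogens from standard valence (C 4, N 3, O 2, S 2, halogen 1):
  atom 1: C, bond orders sum to 1 (valence 4) → 3 H
  atom 2: C, bond orders sum to 2 (valence 4) → 2 H
  atom 3: C, bond orders sum to 4 (valence 4) → 0 H
  atom 4: C, bond orders sum to 4 (valence 4) → 0 H
  atom 5: C, bond orders sum to 4 (valence 4) → 0 H
  atom 6: N, bond orders sum to 3 (valence 3) → 0 H
  atom 7: C, bond orders sum to 4 (valence 4) → 0 H
  atom 8: O, bond orders sum to 1 (valence 2) → 1 H
  atom 9: O, bond orders sum to 2 (valence 2) → 0 H
  atom 10: C, bond orders sum to 4 (valence 4) → 0 H
  atom 11: Br (halogen, monovalent) → 0 H
Totals → C:7, H:6, Br:1, N:1, O:2.

C7H6BrNO2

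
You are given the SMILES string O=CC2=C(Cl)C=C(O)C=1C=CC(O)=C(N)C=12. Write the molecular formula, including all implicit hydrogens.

C11H8ClNO3

Walk through each heavy atom and fill implicit hydrogens from standard valence (C 4, N 3, O 2, S 2, halogen 1):
  atom 1: O, bond orders sum to 2 (valence 2) → 0 H
  atom 2: C, bond orders sum to 3 (valence 4) → 1 H
  atom 3: C, bond orders sum to 4 (valence 4) → 0 H
  atom 4: C, bond orders sum to 4 (valence 4) → 0 H
  atom 5: Cl (halogen, monovalent) → 0 H
  atom 6: C, bond orders sum to 3 (valence 4) → 1 H
  atom 7: C, bond orders sum to 4 (valence 4) → 0 H
  atom 8: O, bond orders sum to 1 (valence 2) → 1 H
  atom 9: C, bond orders sum to 4 (valence 4) → 0 H
  atom 10: C, bond orders sum to 3 (valence 4) → 1 H
  atom 11: C, bond orders sum to 3 (valence 4) → 1 H
  atom 12: C, bond orders sum to 4 (valence 4) → 0 H
  atom 13: O, bond orders sum to 1 (valence 2) → 1 H
  atom 14: C, bond orders sum to 4 (valence 4) → 0 H
  atom 15: N, bond orders sum to 1 (valence 3) → 2 H
  atom 16: C, bond orders sum to 4 (valence 4) → 0 H
Totals → C:11, H:8, Cl:1, N:1, O:3.
In Hill order: C11H8ClNO3.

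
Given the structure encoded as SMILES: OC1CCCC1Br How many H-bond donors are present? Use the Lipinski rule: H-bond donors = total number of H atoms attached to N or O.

Donors: find every N or O and count the H atoms it carries.
  atom 1 (O): bond orders sum to 1 → 1 H
Lipinski HBD = 1.

1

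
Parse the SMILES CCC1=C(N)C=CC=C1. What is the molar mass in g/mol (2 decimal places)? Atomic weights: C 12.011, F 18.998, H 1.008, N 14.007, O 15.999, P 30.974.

121.18 g/mol

First, the molecular formula is C8H11N (counting implicit H from valence).
  C: 8 × 12.011 = 96.088
  H: 11 × 1.008 = 11.088
  N: 1 × 14.007 = 14.007
Sum: 8×12.011 + 11×1.008 + 1×14.007 = 121.183 → 121.18 g/mol.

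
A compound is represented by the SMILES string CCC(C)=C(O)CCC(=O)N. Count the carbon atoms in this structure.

Count every carbon token in the SMILES (each C, including those in ring-closure positions and inside branches).
Carbon count: 8.

8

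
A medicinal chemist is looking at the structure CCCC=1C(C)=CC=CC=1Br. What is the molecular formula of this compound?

C10H13Br

Walk through each heavy atom and fill implicit hydrogens from standard valence (C 4, N 3, O 2, S 2, halogen 1):
  atom 1: C, bond orders sum to 1 (valence 4) → 3 H
  atom 2: C, bond orders sum to 2 (valence 4) → 2 H
  atom 3: C, bond orders sum to 2 (valence 4) → 2 H
  atom 4: C, bond orders sum to 4 (valence 4) → 0 H
  atom 5: C, bond orders sum to 4 (valence 4) → 0 H
  atom 6: C, bond orders sum to 1 (valence 4) → 3 H
  atom 7: C, bond orders sum to 3 (valence 4) → 1 H
  atom 8: C, bond orders sum to 3 (valence 4) → 1 H
  atom 9: C, bond orders sum to 3 (valence 4) → 1 H
  atom 10: C, bond orders sum to 4 (valence 4) → 0 H
  atom 11: Br (halogen, monovalent) → 0 H
Totals → C:10, H:13, Br:1.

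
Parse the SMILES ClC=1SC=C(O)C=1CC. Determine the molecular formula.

C6H7ClOS

Walk through each heavy atom and fill implicit hydrogens from standard valence (C 4, N 3, O 2, S 2, halogen 1):
  atom 1: Cl (halogen, monovalent) → 0 H
  atom 2: C, bond orders sum to 4 (valence 4) → 0 H
  atom 3: S, bond orders sum to 2 (valence 2) → 0 H
  atom 4: C, bond orders sum to 3 (valence 4) → 1 H
  atom 5: C, bond orders sum to 4 (valence 4) → 0 H
  atom 6: O, bond orders sum to 1 (valence 2) → 1 H
  atom 7: C, bond orders sum to 4 (valence 4) → 0 H
  atom 8: C, bond orders sum to 2 (valence 4) → 2 H
  atom 9: C, bond orders sum to 1 (valence 4) → 3 H
Totals → C:6, H:7, Cl:1, O:1, S:1.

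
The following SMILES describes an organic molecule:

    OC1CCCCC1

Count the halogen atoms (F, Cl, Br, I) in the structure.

0

Scan the SMILES for the halogen motif — none present.
Groups that are present: 1 hydroxyl.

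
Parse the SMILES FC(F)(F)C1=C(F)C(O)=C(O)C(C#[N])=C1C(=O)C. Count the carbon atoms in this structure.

Count every carbon token in the SMILES (each C, including those in ring-closure positions and inside branches).
Carbon count: 10.

10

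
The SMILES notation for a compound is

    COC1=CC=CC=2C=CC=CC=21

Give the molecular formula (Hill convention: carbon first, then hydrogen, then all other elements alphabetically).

C11H10O

Walk through each heavy atom and fill implicit hydrogens from standard valence (C 4, N 3, O 2, S 2, halogen 1):
  atom 1: C, bond orders sum to 1 (valence 4) → 3 H
  atom 2: O, bond orders sum to 2 (valence 2) → 0 H
  atom 3: C, bond orders sum to 4 (valence 4) → 0 H
  atom 4: C, bond orders sum to 3 (valence 4) → 1 H
  atom 5: C, bond orders sum to 3 (valence 4) → 1 H
  atom 6: C, bond orders sum to 3 (valence 4) → 1 H
  atom 7: C, bond orders sum to 4 (valence 4) → 0 H
  atom 8: C, bond orders sum to 3 (valence 4) → 1 H
  atom 9: C, bond orders sum to 3 (valence 4) → 1 H
  atom 10: C, bond orders sum to 3 (valence 4) → 1 H
  atom 11: C, bond orders sum to 3 (valence 4) → 1 H
  atom 12: C, bond orders sum to 4 (valence 4) → 0 H
Totals → C:11, H:10, O:1.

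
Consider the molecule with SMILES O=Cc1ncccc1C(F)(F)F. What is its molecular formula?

Walk through each heavy atom and fill implicit hydrogens from standard valence (C 4, N 3, O 2, S 2, halogen 1); for lowercase aromatic atoms, an aromatic c carries 1 H when it has two neighbours and 0 H with three, and aromatic n carries 0 H:
  atom 1: O, bond orders sum to 2 (valence 2) → 0 H
  atom 2: C, bond orders sum to 3 (valence 4) → 1 H
  atom 3: aromatic c, 3 neighbours → 0 H
  atom 4: aromatic n, 2 neighbours → 0 H
  atom 5: aromatic c, 2 neighbours → 1 H
  atom 6: aromatic c, 2 neighbours → 1 H
  atom 7: aromatic c, 2 neighbours → 1 H
  atom 8: aromatic c, 3 neighbours → 0 H
  atom 9: C, bond orders sum to 4 (valence 4) → 0 H
  atom 10: F (halogen, monovalent) → 0 H
  atom 11: F (halogen, monovalent) → 0 H
  atom 12: F (halogen, monovalent) → 0 H
Totals → C:7, H:4, F:3, N:1, O:1.

C7H4F3NO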